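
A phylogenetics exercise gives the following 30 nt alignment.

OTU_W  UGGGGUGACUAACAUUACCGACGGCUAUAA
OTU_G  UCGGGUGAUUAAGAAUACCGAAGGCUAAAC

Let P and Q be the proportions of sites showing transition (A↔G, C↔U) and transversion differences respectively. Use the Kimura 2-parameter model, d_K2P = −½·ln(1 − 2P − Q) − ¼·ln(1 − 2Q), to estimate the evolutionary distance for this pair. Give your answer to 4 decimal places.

The sequences differ at positions 2 (G/C, transversion), 9 (C/U, transition), 13 (C/G, transversion), 15 (U/A, transversion), 22 (C/A, transversion), 28 (U/A, transversion), 30 (A/C, transversion).
Of the 7 differences, 1 transition and 6 transversions over 30 sites: P = 1/30 = 0.033333, Q = 6/30 = 0.200000.
d = −0.5·ln(0.733334) − 0.25·ln(0.600000) = −0.5·(-0.310154) − 0.25·(-0.510826) = 0.2828.

0.2828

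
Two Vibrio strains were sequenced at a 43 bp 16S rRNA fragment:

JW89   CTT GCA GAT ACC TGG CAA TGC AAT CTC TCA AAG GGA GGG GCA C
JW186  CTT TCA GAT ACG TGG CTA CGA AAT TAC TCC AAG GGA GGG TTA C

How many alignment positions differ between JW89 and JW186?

10

The sequences differ at positions 4 (G/T), 12 (C/G), 17 (A/T), 19 (T/C), 21 (C/A), 25 (C/T), 26 (T/A), 30 (A/C), 40 (G/T), 41 (C/T).
That gives 10 mismatches out of 43 aligned sites, so the Hamming distance is 10.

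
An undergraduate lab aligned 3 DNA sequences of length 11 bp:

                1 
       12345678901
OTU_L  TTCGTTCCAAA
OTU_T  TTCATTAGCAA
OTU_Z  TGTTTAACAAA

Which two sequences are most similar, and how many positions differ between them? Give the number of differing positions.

4

Pairwise Hamming distances:
  OTU_L vs OTU_T: 4
  OTU_L vs OTU_Z: 5
  OTU_T vs OTU_Z: 6
The smallest is 4, between OTU_L and OTU_T.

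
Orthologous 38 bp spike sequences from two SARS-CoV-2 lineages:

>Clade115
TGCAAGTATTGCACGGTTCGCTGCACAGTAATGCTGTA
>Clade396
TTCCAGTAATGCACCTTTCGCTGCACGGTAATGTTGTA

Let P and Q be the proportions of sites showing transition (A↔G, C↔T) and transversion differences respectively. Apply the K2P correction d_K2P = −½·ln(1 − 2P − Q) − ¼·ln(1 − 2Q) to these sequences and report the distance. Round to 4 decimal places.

Mismatches occur at site 2 (G/T, transversion), site 4 (A/C, transversion), site 9 (T/A, transversion), site 15 (G/C, transversion), site 16 (G/T, transversion), site 27 (A/G, transition), site 34 (C/T, transition).
Of the 7 differences, 2 transitions and 5 transversions over 38 sites: P = 2/38 = 0.052632, Q = 5/38 = 0.131579.
d = −0.5·ln(0.763157) − 0.25·ln(0.736842) = −0.5·(-0.270292) − 0.25·(-0.305382) = 0.2115.

0.2115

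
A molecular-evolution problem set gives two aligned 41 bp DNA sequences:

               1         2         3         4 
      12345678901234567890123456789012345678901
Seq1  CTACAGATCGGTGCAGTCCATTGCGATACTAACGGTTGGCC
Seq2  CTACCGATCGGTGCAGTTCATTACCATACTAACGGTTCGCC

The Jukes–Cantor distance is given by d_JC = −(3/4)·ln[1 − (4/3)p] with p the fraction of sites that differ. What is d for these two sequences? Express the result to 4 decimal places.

0.1331

Differing sites — 5:A/C; 18:C/T; 23:G/A; 25:G/C; 38:G/C.
p = 5/41 = 0.121951.
d = −0.75 · ln(1 − (4/3)·0.121951) = −0.75 · ln(0.837399) = −0.75 · (-0.177455) = 0.1331.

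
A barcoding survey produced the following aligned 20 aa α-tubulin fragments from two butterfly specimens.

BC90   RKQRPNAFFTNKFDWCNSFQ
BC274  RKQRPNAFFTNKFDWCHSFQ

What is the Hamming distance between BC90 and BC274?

1

The sequences differ at position 17 (N/H).
That gives 1 mismatch out of 20 aligned sites, so the Hamming distance is 1.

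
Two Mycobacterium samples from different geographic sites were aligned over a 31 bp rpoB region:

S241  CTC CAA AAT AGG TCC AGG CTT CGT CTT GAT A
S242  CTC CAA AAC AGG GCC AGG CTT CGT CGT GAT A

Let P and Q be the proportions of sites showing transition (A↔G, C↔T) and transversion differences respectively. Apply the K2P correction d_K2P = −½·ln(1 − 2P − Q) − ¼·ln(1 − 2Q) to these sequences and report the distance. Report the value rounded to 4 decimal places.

0.1036

Mismatches occur at site 9 (T→C, transition), site 13 (T→G, transversion), site 26 (T→G, transversion).
Of the 3 differences, 1 transition and 2 transversions over 31 sites: P = 1/31 = 0.032258, Q = 2/31 = 0.064516.
d = −0.5·ln(0.870968) − 0.25·ln(0.870968) = −0.5·(-0.138150) − 0.25·(-0.138150) = 0.1036.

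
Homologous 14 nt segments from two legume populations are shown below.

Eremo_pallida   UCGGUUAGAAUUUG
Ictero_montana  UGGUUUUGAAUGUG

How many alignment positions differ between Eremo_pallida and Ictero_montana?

Differing sites — 2:C/G; 4:G/U; 7:A/U; 12:U/G.
That gives 4 mismatches out of 14 aligned sites, so the Hamming distance is 4.

4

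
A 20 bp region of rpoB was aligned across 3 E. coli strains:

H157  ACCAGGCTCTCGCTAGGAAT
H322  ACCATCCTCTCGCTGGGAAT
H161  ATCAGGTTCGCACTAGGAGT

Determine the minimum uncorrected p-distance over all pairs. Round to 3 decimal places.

0.150

Pairwise Hamming distances:
  H157 vs H322: 3
  H157 vs H161: 5
  H322 vs H161: 8
The smallest is 3 mismatches, between H157 and H322; p = 3/20 = 0.150.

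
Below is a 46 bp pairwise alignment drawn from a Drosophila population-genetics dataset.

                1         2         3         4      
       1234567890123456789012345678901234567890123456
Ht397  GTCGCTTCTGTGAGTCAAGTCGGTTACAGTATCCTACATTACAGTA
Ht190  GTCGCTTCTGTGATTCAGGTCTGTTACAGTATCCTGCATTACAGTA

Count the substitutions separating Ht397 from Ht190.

The sequences differ at positions 14 (G/T), 18 (A/G), 22 (G/T), 36 (A/G).
That gives 4 mismatches out of 46 aligned sites, so the Hamming distance is 4.

4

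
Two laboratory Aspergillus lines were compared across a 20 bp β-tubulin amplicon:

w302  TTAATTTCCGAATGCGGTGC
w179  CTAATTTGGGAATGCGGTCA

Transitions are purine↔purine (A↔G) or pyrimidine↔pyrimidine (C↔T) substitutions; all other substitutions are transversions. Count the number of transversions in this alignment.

The sequences differ at positions 1 (T/C, transition), 8 (C/G, transversion), 9 (C/G, transversion), 19 (G/C, transversion), 20 (C/A, transversion).
Of the 5 differences, 1 transition and 4 transversions, so the answer is 4.

4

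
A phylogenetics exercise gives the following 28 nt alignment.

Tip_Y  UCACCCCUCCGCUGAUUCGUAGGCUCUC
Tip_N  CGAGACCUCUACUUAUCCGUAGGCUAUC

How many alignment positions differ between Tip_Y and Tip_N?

The sequences differ at positions 1 (U/C), 2 (C/G), 4 (C/G), 5 (C/A), 10 (C/U), 11 (G/A), 14 (G/U), 17 (U/C), 26 (C/A).
That gives 9 mismatches out of 28 aligned sites, so the Hamming distance is 9.

9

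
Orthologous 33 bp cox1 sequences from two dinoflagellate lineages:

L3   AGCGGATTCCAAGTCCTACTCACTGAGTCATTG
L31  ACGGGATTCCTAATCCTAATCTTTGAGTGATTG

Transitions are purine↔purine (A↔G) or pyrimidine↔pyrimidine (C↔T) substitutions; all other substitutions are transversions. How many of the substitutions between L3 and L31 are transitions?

2

Mismatches occur at site 2 (G/C, transversion), site 3 (C/G, transversion), site 11 (A/T, transversion), site 13 (G/A, transition), site 19 (C/A, transversion), site 22 (A/T, transversion), site 23 (C/T, transition), site 29 (C/G, transversion).
Of the 8 differences, 2 transitions and 6 transversions, so the answer is 2.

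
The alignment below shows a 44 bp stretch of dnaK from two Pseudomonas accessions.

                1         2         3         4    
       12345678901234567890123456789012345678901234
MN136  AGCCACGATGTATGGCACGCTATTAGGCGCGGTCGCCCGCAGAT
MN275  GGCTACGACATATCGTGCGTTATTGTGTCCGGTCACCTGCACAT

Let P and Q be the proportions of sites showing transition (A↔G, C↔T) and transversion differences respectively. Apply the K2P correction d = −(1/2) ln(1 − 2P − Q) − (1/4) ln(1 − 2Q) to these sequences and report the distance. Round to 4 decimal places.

Mismatches occur at site 1 (A→G, transition), site 4 (C→T, transition), site 9 (T→C, transition), site 10 (G→A, transition), site 14 (G→C, transversion), site 16 (C→T, transition), site 17 (A→G, transition), site 20 (C→T, transition), site 25 (A→G, transition), site 26 (G→T, transversion), site 28 (C→T, transition), site 29 (G→C, transversion), site 35 (G→A, transition), site 38 (C→T, transition), site 42 (G→C, transversion).
Of the 15 differences, 11 transitions and 4 transversions over 44 sites: P = 11/44 = 0.250000, Q = 4/44 = 0.090909.
d = −0.5·ln(0.409091) − 0.25·ln(0.818182) = −0.5·(-0.893818) − 0.25·(-0.200670) = 0.4971.

0.4971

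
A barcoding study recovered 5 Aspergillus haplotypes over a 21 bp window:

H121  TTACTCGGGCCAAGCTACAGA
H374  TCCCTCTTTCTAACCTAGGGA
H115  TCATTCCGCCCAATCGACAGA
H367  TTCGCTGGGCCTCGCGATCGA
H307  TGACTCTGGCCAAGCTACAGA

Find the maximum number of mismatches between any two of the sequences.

Pairwise Hamming distances:
  H121 vs H374: 9
  H121 vs H115: 6
  H121 vs H367: 9
  H121 vs H307: 2
  H374 vs H115: 10
  H374 vs H367: 14
  H374 vs H307: 8
  H115 vs H367: 12
  H115 vs H307: 6
  H367 vs H307: 11
The largest is 14, between H374 and H367.

14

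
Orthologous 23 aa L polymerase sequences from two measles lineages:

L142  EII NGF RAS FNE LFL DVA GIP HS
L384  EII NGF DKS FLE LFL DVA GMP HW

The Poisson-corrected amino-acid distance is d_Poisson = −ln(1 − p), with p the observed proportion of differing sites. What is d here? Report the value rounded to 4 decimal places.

The sequences differ at positions 7 (R/D), 8 (A/K), 11 (N/L), 20 (I/M), 23 (S/W).
p = 5/23 = 0.217391.
d = −ln(1 − 0.217391) = −ln(0.782609) = 0.2451.

0.2451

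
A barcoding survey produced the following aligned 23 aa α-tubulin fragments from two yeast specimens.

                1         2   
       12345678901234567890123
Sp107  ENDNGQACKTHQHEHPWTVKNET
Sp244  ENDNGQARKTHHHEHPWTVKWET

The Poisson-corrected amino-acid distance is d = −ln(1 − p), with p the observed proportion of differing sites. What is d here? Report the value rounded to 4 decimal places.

The sequences differ at positions 8 (C/R), 12 (Q/H), 21 (N/W).
p = 3/23 = 0.130435.
d = −ln(1 − 0.130435) = −ln(0.869565) = 0.1398.

0.1398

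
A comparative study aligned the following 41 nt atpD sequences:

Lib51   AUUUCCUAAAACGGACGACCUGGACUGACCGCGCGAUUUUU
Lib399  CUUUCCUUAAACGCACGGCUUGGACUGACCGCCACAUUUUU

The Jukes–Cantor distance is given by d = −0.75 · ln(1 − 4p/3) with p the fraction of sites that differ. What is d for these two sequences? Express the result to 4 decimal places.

0.2260

Differing sites — 1:A/C; 8:A/U; 14:G/C; 18:A/G; 20:C/U; 33:G/C; 34:C/A; 35:G/C.
p = 8/41 = 0.195122.
d = −0.75 · ln(1 − (4/3)·0.195122) = −0.75 · ln(0.739837) = −0.75 · (-0.301325) = 0.2260.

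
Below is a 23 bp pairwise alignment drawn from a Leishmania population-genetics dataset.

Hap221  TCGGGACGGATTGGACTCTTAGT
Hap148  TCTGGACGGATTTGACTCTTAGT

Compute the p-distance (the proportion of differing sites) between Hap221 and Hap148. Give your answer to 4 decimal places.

0.0870

Differing sites — 3:G/T; 13:G/T.
There are 2 differences over 23 sites, so p = 2/23 = 0.0870.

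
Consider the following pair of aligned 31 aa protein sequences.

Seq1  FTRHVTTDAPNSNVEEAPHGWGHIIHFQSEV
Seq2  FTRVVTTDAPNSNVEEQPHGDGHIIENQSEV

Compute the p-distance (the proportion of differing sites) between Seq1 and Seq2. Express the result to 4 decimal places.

0.1613

The sequences differ at positions 4 (H/V), 17 (A/Q), 21 (W/D), 26 (H/E), 27 (F/N).
There are 5 differences over 31 sites, so p = 5/31 = 0.1613.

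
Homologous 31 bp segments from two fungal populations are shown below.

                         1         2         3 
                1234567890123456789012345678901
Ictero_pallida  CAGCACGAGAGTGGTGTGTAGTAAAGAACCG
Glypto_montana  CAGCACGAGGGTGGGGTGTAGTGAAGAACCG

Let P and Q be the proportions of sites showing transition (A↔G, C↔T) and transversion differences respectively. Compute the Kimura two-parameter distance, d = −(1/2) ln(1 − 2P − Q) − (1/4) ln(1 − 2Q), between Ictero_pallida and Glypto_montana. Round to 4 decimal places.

Mismatches occur at site 10 (A/G, transition), site 15 (T/G, transversion), site 23 (A/G, transition).
Of the 3 differences, 2 transitions and 1 transversion over 31 sites: P = 2/31 = 0.064516, Q = 1/31 = 0.032258.
d = −0.5·ln(0.838710) − 0.25·ln(0.935484) = −0.5·(-0.175890) − 0.25·(-0.066691) = 0.1046.

0.1046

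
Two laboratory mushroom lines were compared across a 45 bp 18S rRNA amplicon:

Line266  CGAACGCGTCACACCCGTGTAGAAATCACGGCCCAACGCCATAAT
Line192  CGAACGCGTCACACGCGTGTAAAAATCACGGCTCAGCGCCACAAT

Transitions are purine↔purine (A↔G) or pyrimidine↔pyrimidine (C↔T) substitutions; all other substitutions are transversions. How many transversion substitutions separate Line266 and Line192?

Differing sites — 15:C/G (Tv); 22:G/A (Ti); 33:C/T (Ti); 36:A/G (Ti); 42:T/C (Ti).
Of the 5 differences, 4 transitions and 1 transversion, so the answer is 1.

1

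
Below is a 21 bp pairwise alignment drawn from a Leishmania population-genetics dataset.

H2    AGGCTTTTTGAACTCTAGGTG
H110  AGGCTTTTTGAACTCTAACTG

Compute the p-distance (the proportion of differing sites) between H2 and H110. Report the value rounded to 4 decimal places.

0.0952

Mismatches occur at site 18 (G/A), site 19 (G/C).
There are 2 differences over 21 sites, so p = 2/21 = 0.0952.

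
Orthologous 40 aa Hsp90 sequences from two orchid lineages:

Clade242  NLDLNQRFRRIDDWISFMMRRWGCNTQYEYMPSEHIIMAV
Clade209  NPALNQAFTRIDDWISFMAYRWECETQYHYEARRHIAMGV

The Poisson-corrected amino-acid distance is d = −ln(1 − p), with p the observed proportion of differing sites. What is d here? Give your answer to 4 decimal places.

0.4700

The sequences differ at positions 2 (L/P), 3 (D/A), 7 (R/A), 9 (R/T), 19 (M/A), 20 (R/Y), 23 (G/E), 25 (N/E), 29 (E/H), 31 (M/E), 32 (P/A), 33 (S/R), 34 (E/R), 37 (I/A), 39 (A/G).
p = 15/40 = 0.375000.
d = −ln(1 − 0.375000) = −ln(0.625000) = 0.4700.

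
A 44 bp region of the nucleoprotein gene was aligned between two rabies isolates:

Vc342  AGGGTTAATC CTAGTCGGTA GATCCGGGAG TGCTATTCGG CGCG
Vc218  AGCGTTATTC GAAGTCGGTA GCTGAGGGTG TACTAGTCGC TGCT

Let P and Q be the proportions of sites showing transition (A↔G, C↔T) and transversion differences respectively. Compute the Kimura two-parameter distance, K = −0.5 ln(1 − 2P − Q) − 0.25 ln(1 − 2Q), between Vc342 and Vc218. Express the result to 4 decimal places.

Differing sites — 3:G/C (Tv); 8:A/T (Tv); 11:C/G (Tv); 12:T/A (Tv); 22:A/C (Tv); 24:C/G (Tv); 25:C/A (Tv); 29:A/T (Tv); 32:G/A (Ti); 36:T/G (Tv); 40:G/C (Tv); 41:C/T (Ti); 44:G/T (Tv).
Of the 13 differences, 2 transitions and 11 transversions over 44 sites: P = 2/44 = 0.045455, Q = 11/44 = 0.250000.
d = −0.5·ln(0.659090) − 0.25·ln(0.500000) = −0.5·(-0.416895) − 0.25·(-0.693147) = 0.3817.

0.3817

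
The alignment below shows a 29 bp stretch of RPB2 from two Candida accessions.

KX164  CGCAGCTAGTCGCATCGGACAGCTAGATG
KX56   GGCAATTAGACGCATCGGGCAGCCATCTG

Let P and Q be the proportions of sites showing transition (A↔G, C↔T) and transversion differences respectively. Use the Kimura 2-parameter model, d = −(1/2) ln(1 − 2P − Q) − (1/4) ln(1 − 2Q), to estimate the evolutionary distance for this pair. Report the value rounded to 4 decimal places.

The sequences differ at positions 1 (C/G, transversion), 5 (G/A, transition), 6 (C/T, transition), 10 (T/A, transversion), 19 (A/G, transition), 24 (T/C, transition), 26 (G/T, transversion), 27 (A/C, transversion).
Of the 8 differences, 4 transitions and 4 transversions over 29 sites: P = 4/29 = 0.137931, Q = 4/29 = 0.137931.
d = −0.5·ln(0.586207) − 0.25·ln(0.724138) = −0.5·(-0.534082) − 0.25·(-0.322773) = 0.3477.

0.3477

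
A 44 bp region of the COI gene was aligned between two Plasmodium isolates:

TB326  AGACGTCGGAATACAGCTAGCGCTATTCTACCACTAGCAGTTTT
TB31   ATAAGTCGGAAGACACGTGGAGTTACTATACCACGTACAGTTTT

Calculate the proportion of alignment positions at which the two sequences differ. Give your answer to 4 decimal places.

The sequences differ at positions 2 (G/T), 4 (C/A), 12 (T/G), 16 (G/C), 17 (C/G), 19 (A/G), 21 (C/A), 23 (C/T), 26 (T/C), 28 (C/A), 35 (T/G), 36 (A/T), 37 (G/A).
There are 13 differences over 44 sites, so p = 13/44 = 0.2955.

0.2955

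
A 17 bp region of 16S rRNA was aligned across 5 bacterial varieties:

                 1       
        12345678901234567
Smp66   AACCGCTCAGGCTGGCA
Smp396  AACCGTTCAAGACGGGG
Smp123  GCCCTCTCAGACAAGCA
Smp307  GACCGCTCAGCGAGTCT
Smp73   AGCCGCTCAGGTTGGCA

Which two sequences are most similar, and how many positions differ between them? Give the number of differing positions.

Pairwise Hamming distances:
  Smp66 vs Smp396: 6
  Smp66 vs Smp123: 6
  Smp66 vs Smp307: 6
  Smp66 vs Smp73: 2
  Smp396 vs Smp123: 11
  Smp396 vs Smp307: 9
  Smp396 vs Smp73: 7
  Smp123 vs Smp307: 7
  Smp123 vs Smp73: 7
  Smp307 vs Smp73: 7
The smallest is 2, between Smp66 and Smp73.

2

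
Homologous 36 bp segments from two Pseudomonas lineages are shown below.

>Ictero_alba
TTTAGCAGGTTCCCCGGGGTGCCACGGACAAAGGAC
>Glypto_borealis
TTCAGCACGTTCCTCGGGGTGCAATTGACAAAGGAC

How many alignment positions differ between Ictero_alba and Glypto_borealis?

6

Differing sites — 3:T/C; 8:G/C; 14:C/T; 23:C/A; 25:C/T; 26:G/T.
That gives 6 mismatches out of 36 aligned sites, so the Hamming distance is 6.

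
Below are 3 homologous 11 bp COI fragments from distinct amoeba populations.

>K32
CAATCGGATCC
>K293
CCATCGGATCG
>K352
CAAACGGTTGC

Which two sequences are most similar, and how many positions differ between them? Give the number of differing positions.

2

Pairwise Hamming distances:
  K32 vs K293: 2
  K32 vs K352: 3
  K293 vs K352: 5
The smallest is 2, between K32 and K293.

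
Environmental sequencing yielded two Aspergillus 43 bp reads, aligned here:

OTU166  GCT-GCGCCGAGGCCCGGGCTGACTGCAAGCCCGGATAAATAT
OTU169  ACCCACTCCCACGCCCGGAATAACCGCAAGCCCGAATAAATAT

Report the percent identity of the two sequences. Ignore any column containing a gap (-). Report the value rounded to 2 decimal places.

73.81%

Excluding the 1 gap column leaves 42 comparable sites.
The sequences differ at positions 1 (G/A), 3 (T/C), 5 (G/A), 7 (G/T), 10 (G/C), 12 (G/C), 19 (G/A), 20 (C/A), 22 (G/A), 25 (T/C), 35 (G/A).
31 of the 42 comparable sites match, so the percent identity is 31/42 × 100 = 73.81%.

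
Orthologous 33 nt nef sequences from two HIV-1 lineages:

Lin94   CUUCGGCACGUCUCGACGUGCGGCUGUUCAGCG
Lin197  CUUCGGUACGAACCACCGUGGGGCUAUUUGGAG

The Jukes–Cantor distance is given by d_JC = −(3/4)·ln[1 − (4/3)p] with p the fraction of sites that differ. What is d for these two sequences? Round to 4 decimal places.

Differing sites — 7:C/U; 11:U/A; 12:C/A; 13:U/C; 15:G/A; 16:A/C; 21:C/G; 26:G/A; 29:C/U; 30:A/G; 32:C/A.
p = 11/33 = 0.333333.
d = −0.75 · ln(1 − (4/3)·0.333333) = −0.75 · ln(0.555556) = −0.75 · (-0.587786) = 0.4408.

0.4408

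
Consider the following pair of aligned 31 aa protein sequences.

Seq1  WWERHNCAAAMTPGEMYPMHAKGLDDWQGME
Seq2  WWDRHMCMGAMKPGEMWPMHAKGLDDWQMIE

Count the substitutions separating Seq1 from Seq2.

8

Mismatches occur at site 3 (E/D), site 6 (N/M), site 8 (A/M), site 9 (A/G), site 12 (T/K), site 17 (Y/W), site 29 (G/M), site 30 (M/I).
That gives 8 mismatches out of 31 aligned sites, so the Hamming distance is 8.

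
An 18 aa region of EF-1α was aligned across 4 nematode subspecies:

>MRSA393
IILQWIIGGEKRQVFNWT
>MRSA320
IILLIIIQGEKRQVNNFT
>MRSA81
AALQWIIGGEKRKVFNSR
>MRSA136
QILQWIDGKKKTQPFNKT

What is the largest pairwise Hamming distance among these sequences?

11

Pairwise Hamming distances:
  MRSA393 vs MRSA320: 5
  MRSA393 vs MRSA81: 5
  MRSA393 vs MRSA136: 7
  MRSA320 vs MRSA81: 9
  MRSA320 vs MRSA136: 11
  MRSA81 vs MRSA136: 10
The largest is 11, between MRSA320 and MRSA136.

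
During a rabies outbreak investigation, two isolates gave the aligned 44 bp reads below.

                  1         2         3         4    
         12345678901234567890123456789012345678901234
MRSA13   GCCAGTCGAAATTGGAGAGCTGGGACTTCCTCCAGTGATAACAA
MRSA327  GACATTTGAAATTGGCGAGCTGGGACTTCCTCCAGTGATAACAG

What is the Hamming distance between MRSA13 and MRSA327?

The sequences differ at positions 2 (C/A), 5 (G/T), 7 (C/T), 16 (A/C), 44 (A/G).
That gives 5 mismatches out of 44 aligned sites, so the Hamming distance is 5.

5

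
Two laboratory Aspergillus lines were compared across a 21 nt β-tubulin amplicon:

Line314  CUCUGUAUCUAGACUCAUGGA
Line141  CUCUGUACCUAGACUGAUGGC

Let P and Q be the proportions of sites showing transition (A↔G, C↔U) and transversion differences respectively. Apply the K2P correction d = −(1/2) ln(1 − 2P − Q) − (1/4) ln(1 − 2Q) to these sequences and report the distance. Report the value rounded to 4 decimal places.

0.1585

Differing sites — 8:U/C (Ti); 16:C/G (Tv); 21:A/C (Tv).
Of the 3 differences, 1 transition and 2 transversions over 21 sites: P = 1/21 = 0.047619, Q = 2/21 = 0.095238.
d = −0.5·ln(0.809524) − 0.25·ln(0.809524) = −0.5·(-0.211309) − 0.25·(-0.211309) = 0.1585.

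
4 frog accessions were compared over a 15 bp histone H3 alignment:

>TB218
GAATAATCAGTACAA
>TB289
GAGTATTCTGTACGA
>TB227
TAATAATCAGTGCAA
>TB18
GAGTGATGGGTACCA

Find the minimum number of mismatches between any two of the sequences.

Pairwise Hamming distances:
  TB218 vs TB289: 4
  TB218 vs TB227: 2
  TB218 vs TB18: 5
  TB289 vs TB227: 6
  TB289 vs TB18: 5
  TB227 vs TB18: 7
The smallest is 2, between TB218 and TB227.

2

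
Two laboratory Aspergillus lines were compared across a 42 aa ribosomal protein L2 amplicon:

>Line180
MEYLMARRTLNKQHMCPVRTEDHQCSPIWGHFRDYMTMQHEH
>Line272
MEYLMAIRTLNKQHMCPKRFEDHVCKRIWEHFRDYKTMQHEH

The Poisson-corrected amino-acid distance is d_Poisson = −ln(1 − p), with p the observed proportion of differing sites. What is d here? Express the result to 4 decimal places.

0.2113

Mismatches occur at site 7 (R/I), site 18 (V/K), site 20 (T/F), site 24 (Q/V), site 26 (S/K), site 27 (P/R), site 30 (G/E), site 36 (M/K).
p = 8/42 = 0.190476.
d = −ln(1 − 0.190476) = −ln(0.809524) = 0.2113.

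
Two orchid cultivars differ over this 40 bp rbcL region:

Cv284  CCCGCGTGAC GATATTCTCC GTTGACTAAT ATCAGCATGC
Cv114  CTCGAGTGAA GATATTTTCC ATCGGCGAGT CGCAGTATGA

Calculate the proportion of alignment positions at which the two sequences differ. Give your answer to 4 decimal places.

Differing sites — 2:C/T; 5:C/A; 10:C/A; 17:C/T; 21:G/A; 23:T/C; 25:A/G; 27:T/G; 29:A/G; 31:A/C; 32:T/G; 36:C/T; 40:C/A.
There are 13 differences over 40 sites, so p = 13/40 = 0.3250.

0.3250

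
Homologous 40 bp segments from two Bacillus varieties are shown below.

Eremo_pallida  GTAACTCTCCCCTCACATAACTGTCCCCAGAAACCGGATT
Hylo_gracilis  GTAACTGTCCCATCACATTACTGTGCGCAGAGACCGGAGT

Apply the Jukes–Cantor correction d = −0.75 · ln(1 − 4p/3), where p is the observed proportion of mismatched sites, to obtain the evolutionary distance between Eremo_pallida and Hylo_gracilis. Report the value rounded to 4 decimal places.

Differing sites — 7:C/G; 12:C/A; 19:A/T; 25:C/G; 27:C/G; 32:A/G; 39:T/G.
p = 7/40 = 0.175000.
d = −0.75 · ln(1 − (4/3)·0.175000) = −0.75 · ln(0.766667) = −0.75 · (-0.265703) = 0.1993.

0.1993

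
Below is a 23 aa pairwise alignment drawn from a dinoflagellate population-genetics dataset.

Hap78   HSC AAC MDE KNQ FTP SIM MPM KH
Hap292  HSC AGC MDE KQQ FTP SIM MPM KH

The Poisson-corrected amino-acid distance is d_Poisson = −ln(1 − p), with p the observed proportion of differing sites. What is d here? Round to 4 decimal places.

Mismatches occur at site 5 (A↔G), site 11 (N↔Q).
p = 2/23 = 0.086957.
d = −ln(1 − 0.086957) = −ln(0.913043) = 0.0910.

0.0910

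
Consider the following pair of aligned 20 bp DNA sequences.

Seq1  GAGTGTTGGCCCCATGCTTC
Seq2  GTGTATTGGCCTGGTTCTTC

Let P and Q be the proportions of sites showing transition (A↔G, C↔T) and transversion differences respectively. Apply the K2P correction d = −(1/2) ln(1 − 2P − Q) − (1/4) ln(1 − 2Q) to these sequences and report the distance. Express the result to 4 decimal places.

The sequences differ at positions 2 (A/T, transversion), 5 (G/A, transition), 12 (C/T, transition), 13 (C/G, transversion), 14 (A/G, transition), 16 (G/T, transversion).
Of the 6 differences, 3 transitions and 3 transversions over 20 sites: P = 3/20 = 0.150000, Q = 3/20 = 0.150000.
d = −0.5·ln(0.550000) − 0.25·ln(0.700000) = −0.5·(-0.597837) − 0.25·(-0.356675) = 0.3881.

0.3881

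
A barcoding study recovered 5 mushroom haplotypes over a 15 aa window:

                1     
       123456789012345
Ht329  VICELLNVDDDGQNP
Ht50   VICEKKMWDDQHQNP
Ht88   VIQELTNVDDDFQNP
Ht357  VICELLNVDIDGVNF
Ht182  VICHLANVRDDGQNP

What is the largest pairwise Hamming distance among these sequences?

Pairwise Hamming distances:
  Ht329 vs Ht50: 6
  Ht329 vs Ht88: 3
  Ht329 vs Ht357: 3
  Ht329 vs Ht182: 3
  Ht50 vs Ht88: 7
  Ht50 vs Ht357: 9
  Ht50 vs Ht182: 8
  Ht88 vs Ht357: 6
  Ht88 vs Ht182: 5
  Ht357 vs Ht182: 6
The largest is 9, between Ht50 and Ht357.

9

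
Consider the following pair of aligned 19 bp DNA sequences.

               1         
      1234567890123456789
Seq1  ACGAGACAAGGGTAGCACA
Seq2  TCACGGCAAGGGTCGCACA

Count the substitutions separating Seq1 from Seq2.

The sequences differ at positions 1 (A/T), 3 (G/A), 4 (A/C), 6 (A/G), 14 (A/C).
That gives 5 mismatches out of 19 aligned sites, so the Hamming distance is 5.

5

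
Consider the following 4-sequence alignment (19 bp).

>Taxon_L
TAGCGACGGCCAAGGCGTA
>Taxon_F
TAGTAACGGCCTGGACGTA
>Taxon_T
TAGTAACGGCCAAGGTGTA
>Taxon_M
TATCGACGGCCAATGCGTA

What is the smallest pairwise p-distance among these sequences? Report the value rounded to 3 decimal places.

Pairwise Hamming distances:
  Taxon_L vs Taxon_F: 5
  Taxon_L vs Taxon_T: 3
  Taxon_L vs Taxon_M: 2
  Taxon_F vs Taxon_T: 4
  Taxon_F vs Taxon_M: 7
  Taxon_T vs Taxon_M: 5
The smallest is 2 mismatches, between Taxon_L and Taxon_M; p = 2/19 = 0.105.

0.105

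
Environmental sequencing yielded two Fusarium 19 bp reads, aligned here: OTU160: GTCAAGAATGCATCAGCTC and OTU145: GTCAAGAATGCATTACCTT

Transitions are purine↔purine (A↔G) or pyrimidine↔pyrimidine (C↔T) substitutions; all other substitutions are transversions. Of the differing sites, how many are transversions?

1

Mismatches occur at site 14 (C→T, transition), site 16 (G→C, transversion), site 19 (C→T, transition).
Of the 3 differences, 2 transitions and 1 transversion, so the answer is 1.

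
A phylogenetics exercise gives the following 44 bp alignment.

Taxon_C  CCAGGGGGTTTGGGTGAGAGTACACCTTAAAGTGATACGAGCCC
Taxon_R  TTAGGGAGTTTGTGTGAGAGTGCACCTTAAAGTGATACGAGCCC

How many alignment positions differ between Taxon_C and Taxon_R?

The sequences differ at positions 1 (C/T), 2 (C/T), 7 (G/A), 13 (G/T), 22 (A/G).
That gives 5 mismatches out of 44 aligned sites, so the Hamming distance is 5.

5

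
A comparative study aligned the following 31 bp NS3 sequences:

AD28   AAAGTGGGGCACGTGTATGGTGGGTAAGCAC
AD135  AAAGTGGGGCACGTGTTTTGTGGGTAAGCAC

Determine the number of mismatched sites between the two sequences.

The sequences differ at positions 17 (A/T), 19 (G/T).
That gives 2 mismatches out of 31 aligned sites, so the Hamming distance is 2.

2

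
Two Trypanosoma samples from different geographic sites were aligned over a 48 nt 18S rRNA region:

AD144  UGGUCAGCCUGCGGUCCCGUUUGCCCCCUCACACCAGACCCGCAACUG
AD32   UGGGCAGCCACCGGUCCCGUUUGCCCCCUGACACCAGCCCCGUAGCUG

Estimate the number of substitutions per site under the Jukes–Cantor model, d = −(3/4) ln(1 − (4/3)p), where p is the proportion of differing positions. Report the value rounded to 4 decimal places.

0.1622

Mismatches occur at site 4 (U→G), site 10 (U→A), site 11 (G→C), site 30 (C→G), site 38 (A→C), site 43 (C→U), site 45 (A→G).
p = 7/48 = 0.145833.
d = −0.75 · ln(1 − (4/3)·0.145833) = −0.75 · ln(0.805556) = −0.75 · (-0.216223) = 0.1622.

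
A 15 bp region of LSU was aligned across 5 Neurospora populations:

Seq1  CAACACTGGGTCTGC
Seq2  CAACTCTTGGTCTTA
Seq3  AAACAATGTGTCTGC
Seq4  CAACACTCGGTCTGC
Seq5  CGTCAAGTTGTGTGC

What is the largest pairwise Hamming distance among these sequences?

9

Pairwise Hamming distances:
  Seq1 vs Seq2: 4
  Seq1 vs Seq3: 3
  Seq1 vs Seq4: 1
  Seq1 vs Seq5: 7
  Seq2 vs Seq3: 7
  Seq2 vs Seq4: 4
  Seq2 vs Seq5: 9
  Seq3 vs Seq4: 4
  Seq3 vs Seq5: 6
  Seq4 vs Seq5: 7
The largest is 9, between Seq2 and Seq5.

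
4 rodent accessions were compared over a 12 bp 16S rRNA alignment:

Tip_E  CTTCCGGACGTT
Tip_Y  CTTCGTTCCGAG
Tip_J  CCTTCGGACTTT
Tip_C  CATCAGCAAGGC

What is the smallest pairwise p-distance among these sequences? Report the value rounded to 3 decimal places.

0.250

Pairwise Hamming distances:
  Tip_E vs Tip_Y: 6
  Tip_E vs Tip_J: 3
  Tip_E vs Tip_C: 6
  Tip_Y vs Tip_J: 9
  Tip_Y vs Tip_C: 8
  Tip_J vs Tip_C: 8
The smallest is 3 mismatches, between Tip_E and Tip_J; p = 3/12 = 0.250.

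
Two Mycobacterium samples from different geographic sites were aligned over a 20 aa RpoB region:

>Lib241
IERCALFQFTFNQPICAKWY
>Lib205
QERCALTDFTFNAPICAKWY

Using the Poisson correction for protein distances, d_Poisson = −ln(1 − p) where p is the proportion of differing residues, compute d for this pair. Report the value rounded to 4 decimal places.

0.2231

Mismatches occur at site 1 (I↔Q), site 7 (F↔T), site 8 (Q↔D), site 13 (Q↔A).
p = 4/20 = 0.200000.
d = −ln(1 − 0.200000) = −ln(0.800000) = 0.2231.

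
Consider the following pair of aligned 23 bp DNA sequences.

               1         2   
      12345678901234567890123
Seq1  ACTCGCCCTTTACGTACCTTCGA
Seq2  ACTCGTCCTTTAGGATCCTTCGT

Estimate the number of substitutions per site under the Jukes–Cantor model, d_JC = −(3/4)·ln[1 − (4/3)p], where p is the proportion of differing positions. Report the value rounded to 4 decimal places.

Differing sites — 6:C/T; 13:C/G; 15:T/A; 16:A/T; 23:A/T.
p = 5/23 = 0.217391.
d = −0.75 · ln(1 − (4/3)·0.217391) = −0.75 · ln(0.710145) = −0.75 · (-0.342286) = 0.2567.

0.2567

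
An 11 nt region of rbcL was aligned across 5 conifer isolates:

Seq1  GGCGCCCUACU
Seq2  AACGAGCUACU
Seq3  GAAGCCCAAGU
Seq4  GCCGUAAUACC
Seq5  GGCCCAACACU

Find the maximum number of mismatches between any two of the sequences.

8

Pairwise Hamming distances:
  Seq1 vs Seq2: 4
  Seq1 vs Seq3: 4
  Seq1 vs Seq4: 5
  Seq1 vs Seq5: 4
  Seq2 vs Seq3: 6
  Seq2 vs Seq4: 6
  Seq2 vs Seq5: 7
  Seq3 vs Seq4: 8
  Seq3 vs Seq5: 7
  Seq4 vs Seq5: 5
The largest is 8, between Seq3 and Seq4.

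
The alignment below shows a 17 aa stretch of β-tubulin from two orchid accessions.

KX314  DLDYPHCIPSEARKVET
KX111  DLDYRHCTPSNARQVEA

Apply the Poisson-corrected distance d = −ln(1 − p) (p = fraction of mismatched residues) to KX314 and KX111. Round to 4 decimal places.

0.3483

Mismatches occur at site 5 (P↔R), site 8 (I↔T), site 11 (E↔N), site 14 (K↔Q), site 17 (T↔A).
p = 5/17 = 0.294118.
d = −ln(1 − 0.294118) = −ln(0.705882) = 0.3483.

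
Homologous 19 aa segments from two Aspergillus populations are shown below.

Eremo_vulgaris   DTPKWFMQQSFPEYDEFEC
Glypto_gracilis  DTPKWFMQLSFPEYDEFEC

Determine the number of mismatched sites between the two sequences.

A single mismatch occurs at site 9 (Q→L).
That gives 1 mismatch out of 19 aligned sites, so the Hamming distance is 1.

1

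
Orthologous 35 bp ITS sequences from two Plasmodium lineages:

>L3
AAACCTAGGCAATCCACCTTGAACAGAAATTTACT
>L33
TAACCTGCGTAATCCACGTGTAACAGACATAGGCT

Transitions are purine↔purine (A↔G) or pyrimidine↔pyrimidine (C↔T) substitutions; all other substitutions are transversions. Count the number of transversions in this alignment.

8

The sequences differ at positions 1 (A/T, transversion), 7 (A/G, transition), 8 (G/C, transversion), 10 (C/T, transition), 18 (C/G, transversion), 20 (T/G, transversion), 21 (G/T, transversion), 28 (A/C, transversion), 31 (T/A, transversion), 32 (T/G, transversion), 33 (A/G, transition).
Of the 11 differences, 3 transitions and 8 transversions, so the answer is 8.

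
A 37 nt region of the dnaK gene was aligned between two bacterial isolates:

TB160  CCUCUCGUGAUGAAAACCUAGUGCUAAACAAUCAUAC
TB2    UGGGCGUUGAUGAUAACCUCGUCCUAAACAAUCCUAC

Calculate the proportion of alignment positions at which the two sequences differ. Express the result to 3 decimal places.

0.297

Differing sites — 1:C/U; 2:C/G; 3:U/G; 4:C/G; 5:U/C; 6:C/G; 7:G/U; 14:A/U; 20:A/C; 23:G/C; 34:A/C.
There are 11 differences over 37 sites, so p = 11/37 = 0.297.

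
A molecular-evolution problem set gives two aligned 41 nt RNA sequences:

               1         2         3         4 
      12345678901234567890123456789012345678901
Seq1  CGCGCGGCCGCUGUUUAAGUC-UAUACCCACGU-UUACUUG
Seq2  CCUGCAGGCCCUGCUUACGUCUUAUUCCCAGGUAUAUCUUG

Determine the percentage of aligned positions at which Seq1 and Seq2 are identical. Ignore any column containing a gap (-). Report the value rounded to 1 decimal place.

Excluding the 2 gap columns leaves 39 comparable sites.
Differing sites — 2:G/C; 3:C/U; 6:G/A; 8:C/G; 10:G/C; 14:U/C; 18:A/C; 26:A/U; 31:C/G; 36:U/A; 37:A/U.
28 of the 39 comparable sites match, so the percent identity is 28/39 × 100 = 71.8%.

71.8%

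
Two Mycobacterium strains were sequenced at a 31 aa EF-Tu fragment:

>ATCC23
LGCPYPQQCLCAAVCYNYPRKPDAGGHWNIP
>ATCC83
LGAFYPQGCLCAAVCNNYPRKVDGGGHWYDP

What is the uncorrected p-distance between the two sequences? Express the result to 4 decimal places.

0.2581

The sequences differ at positions 3 (C/A), 4 (P/F), 8 (Q/G), 16 (Y/N), 22 (P/V), 24 (A/G), 29 (N/Y), 30 (I/D).
There are 8 differences over 31 sites, so p = 8/31 = 0.2581.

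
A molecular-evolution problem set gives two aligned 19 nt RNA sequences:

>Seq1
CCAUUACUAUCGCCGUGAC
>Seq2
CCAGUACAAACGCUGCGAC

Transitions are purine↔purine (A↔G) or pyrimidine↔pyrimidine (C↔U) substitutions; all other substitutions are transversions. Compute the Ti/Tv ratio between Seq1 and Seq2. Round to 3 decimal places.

Mismatches occur at site 4 (U/G, transversion), site 8 (U/A, transversion), site 10 (U/A, transversion), site 14 (C/U, transition), site 16 (U/C, transition).
Of the 5 differences, 2 transitions and 3 transversions, so Ti/Tv = 2/3 = 0.667.

0.667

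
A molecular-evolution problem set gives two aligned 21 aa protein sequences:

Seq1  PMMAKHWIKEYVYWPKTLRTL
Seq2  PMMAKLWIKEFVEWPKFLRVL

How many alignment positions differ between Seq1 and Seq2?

5

Differing sites — 6:H/L; 11:Y/F; 13:Y/E; 17:T/F; 20:T/V.
That gives 5 mismatches out of 21 aligned sites, so the Hamming distance is 5.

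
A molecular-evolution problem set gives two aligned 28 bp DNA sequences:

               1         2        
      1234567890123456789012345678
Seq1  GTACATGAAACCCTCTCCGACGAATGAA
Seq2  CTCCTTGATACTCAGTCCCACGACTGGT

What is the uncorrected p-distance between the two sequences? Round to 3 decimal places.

0.393

The sequences differ at positions 1 (G/C), 3 (A/C), 5 (A/T), 9 (A/T), 12 (C/T), 14 (T/A), 15 (C/G), 19 (G/C), 24 (A/C), 27 (A/G), 28 (A/T).
There are 11 differences over 28 sites, so p = 11/28 = 0.393.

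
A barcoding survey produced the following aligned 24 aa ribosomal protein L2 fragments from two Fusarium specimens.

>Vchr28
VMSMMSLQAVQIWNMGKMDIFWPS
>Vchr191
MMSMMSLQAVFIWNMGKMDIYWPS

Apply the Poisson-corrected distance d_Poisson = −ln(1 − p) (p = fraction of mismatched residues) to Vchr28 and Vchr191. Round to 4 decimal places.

The sequences differ at positions 1 (V/M), 11 (Q/F), 21 (F/Y).
p = 3/24 = 0.125000.
d = −ln(1 − 0.125000) = −ln(0.875000) = 0.1335.

0.1335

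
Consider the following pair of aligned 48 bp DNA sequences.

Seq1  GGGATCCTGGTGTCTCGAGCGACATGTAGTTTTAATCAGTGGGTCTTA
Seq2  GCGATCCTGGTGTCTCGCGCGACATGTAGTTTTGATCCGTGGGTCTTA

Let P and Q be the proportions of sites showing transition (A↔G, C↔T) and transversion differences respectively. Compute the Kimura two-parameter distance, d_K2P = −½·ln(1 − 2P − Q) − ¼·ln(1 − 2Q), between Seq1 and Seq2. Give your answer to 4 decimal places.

The sequences differ at positions 2 (G/C, transversion), 18 (A/C, transversion), 34 (A/G, transition), 38 (A/C, transversion).
Of the 4 differences, 1 transition and 3 transversions over 48 sites: P = 1/48 = 0.020833, Q = 3/48 = 0.062500.
d = −0.5·ln(0.895834) − 0.25·ln(0.875000) = −0.5·(-0.110000) − 0.25·(-0.133531) = 0.0884.

0.0884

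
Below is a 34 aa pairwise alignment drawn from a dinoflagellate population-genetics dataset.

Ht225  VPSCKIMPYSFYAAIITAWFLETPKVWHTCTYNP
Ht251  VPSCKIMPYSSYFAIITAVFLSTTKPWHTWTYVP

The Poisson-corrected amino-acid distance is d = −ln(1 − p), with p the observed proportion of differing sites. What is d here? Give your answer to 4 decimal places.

0.2683

Mismatches occur at site 11 (F→S), site 13 (A→F), site 19 (W→V), site 22 (E→S), site 24 (P→T), site 26 (V→P), site 30 (C→W), site 33 (N→V).
p = 8/34 = 0.235294.
d = −ln(1 − 0.235294) = −ln(0.764706) = 0.2683.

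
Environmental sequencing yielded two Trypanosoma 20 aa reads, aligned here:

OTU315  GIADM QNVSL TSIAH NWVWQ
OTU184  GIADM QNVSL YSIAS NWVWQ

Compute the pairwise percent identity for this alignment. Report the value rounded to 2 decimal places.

The sequences differ at positions 11 (T/Y), 15 (H/S).
18 of the 20 sites match, so the percent identity is 18/20 × 100 = 90.00%.

90.00%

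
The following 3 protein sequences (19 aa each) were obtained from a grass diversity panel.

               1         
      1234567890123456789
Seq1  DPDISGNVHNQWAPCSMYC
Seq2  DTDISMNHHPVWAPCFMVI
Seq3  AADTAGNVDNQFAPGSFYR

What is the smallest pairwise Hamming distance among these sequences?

Pairwise Hamming distances:
  Seq1 vs Seq2: 8
  Seq1 vs Seq3: 9
  Seq2 vs Seq3: 15
The smallest is 8, between Seq1 and Seq2.

8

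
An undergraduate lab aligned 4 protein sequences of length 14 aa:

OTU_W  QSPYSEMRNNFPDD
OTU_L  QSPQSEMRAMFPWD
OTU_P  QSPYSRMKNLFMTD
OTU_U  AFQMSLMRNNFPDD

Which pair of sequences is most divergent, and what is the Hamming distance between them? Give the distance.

9

Pairwise Hamming distances:
  OTU_W vs OTU_L: 4
  OTU_W vs OTU_P: 5
  OTU_W vs OTU_U: 5
  OTU_L vs OTU_P: 7
  OTU_L vs OTU_U: 8
  OTU_P vs OTU_U: 9
The largest is 9, between OTU_P and OTU_U.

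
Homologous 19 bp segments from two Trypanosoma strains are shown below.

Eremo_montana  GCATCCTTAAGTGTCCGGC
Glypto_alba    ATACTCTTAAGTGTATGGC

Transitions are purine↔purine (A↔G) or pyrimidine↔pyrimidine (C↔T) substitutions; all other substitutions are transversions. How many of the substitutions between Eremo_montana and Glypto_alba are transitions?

5

Mismatches occur at site 1 (G→A, transition), site 2 (C→T, transition), site 4 (T→C, transition), site 5 (C→T, transition), site 15 (C→A, transversion), site 16 (C→T, transition).
Of the 6 differences, 5 transitions and 1 transversion, so the answer is 5.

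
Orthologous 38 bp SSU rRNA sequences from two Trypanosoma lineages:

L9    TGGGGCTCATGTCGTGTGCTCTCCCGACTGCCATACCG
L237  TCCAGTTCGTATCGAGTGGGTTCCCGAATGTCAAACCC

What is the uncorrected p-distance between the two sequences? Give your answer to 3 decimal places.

0.368

The sequences differ at positions 2 (G/C), 3 (G/C), 4 (G/A), 6 (C/T), 9 (A/G), 11 (G/A), 15 (T/A), 19 (C/G), 20 (T/G), 21 (C/T), 28 (C/A), 31 (C/T), 34 (T/A), 38 (G/C).
There are 14 differences over 38 sites, so p = 14/38 = 0.368.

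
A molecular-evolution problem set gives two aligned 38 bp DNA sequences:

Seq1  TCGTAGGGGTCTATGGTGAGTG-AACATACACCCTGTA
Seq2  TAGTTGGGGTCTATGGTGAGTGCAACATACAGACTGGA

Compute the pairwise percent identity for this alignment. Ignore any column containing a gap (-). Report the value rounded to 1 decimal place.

86.5%

Excluding the 1 gap column leaves 37 comparable sites.
Mismatches occur at site 2 (C→A), site 5 (A→T), site 32 (C→G), site 33 (C→A), site 37 (T→G).
32 of the 37 comparable sites match, so the percent identity is 32/37 × 100 = 86.5%.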